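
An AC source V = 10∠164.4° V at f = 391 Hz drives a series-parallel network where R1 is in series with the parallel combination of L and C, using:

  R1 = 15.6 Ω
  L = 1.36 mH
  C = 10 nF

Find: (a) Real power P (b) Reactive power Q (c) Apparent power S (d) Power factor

Step 1 — Angular frequency: ω = 2π·f = 2π·391 = 2457 rad/s.
Step 2 — Component impedances:
  R1: Z = R = 15.6 Ω
  L: Z = jωL = j·2457·0.00136 = 0 + j3.341 Ω
  C: Z = 1/(jωC) = -j/(ω·C) = 0 - j4.07e+04 Ω
Step 3 — Parallel branch: L || C = 1/(1/L + 1/C) = 0 + j3.341 Ω.
Step 4 — Series with R1: Z_total = R1 + (L || C) = 15.6 + j3.341 Ω = 15.95∠12.1° Ω.
Step 5 — Source phasor: V = 10∠164.4° V = -9.632 + j2.689 V.
Step 6 — Current: I = V / Z = -0.555 + j0.2913 A = 0.6268∠152.3° A.
Step 7 — Complex power: S = V·I* = 6.129 + j1.313 VA.
Step 8 — Real power: P = Re(S) = 6.129 W.
Step 9 — Reactive power: Q = Im(S) = 1.313 VAR.
Step 10 — Apparent power: |S| = 6.268 VA.
Step 11 — Power factor: PF = P/|S| = 0.9778 (lagging).

(a) P = 6.129 W  (b) Q = 1.313 VAR  (c) S = 6.268 VA  (d) PF = 0.9778 (lagging)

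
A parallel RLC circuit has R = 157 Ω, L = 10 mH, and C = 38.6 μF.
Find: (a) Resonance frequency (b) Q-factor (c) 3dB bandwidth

Step 1 — Resonance: ω₀ = 1/√(LC) = 1/√(0.01·3.86e-05) = 1610 rad/s.
Step 2 — f₀ = ω₀/(2π) = 256.2 Hz.
Step 3 — Parallel Q: Q = R/(ω₀L) = 157/(1610·0.01) = 9.754.
Step 4 — Bandwidth: Δω = ω₀/Q = 165 rad/s; BW = Δω/(2π) = 26.26 Hz.

(a) f₀ = 256.2 Hz  (b) Q = 9.754  (c) BW = 26.26 Hz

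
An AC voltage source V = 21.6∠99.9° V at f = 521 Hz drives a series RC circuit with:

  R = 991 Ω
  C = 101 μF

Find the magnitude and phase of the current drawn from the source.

Step 1 — Angular frequency: ω = 2π·f = 2π·521 = 3274 rad/s.
Step 2 — Component impedances:
  R: Z = R = 991 Ω
  C: Z = 1/(jωC) = -j/(ω·C) = 0 - j3.025 Ω
Step 3 — Series combination: Z_total = R + C = 991 - j3.025 Ω = 991∠-0.2° Ω.
Step 4 — Source phasor: V = 21.6∠99.9° V = -3.714 + j21.28 V.
Step 5 — Ohm's law: I = V / Z_total = (-3.714 + j21.28) / (991 - j3.025) = -0.003813 + j0.02146 A.
Step 6 — Convert to polar: |I| = 0.0218 A, ∠I = 100.1°.

I = 0.0218∠100.1° A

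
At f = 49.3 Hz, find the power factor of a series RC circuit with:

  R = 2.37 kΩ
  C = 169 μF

Step 1 — Angular frequency: ω = 2π·f = 2π·49.3 = 309.8 rad/s.
Step 2 — Component impedances:
  R: Z = R = 2370 Ω
  C: Z = 1/(jωC) = -j/(ω·C) = 0 - j19.1 Ω
Step 3 — Series combination: Z_total = R + C = 2370 - j19.1 Ω = 2370∠-0.5° Ω.
Step 4 — Power factor: PF = cos(φ) = Re(Z)/|Z| = 2370/2370 = 1.
Step 5 — Type: Im(Z) = -19.1 ⇒ leading (phase φ = -0.5°).

PF = 1 (leading, φ = -0.5°)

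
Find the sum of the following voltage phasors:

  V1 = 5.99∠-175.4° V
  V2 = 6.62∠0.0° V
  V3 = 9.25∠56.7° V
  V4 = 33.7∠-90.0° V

Step 1 — Convert each phasor to rectangular form:
  V1 = 5.99·(cos(-175.4°) + j·sin(-175.4°)) = -5.971 - j0.4804 V
  V2 = 6.62·(cos(0.0°) + j·sin(0.0°)) = 6.62 V
  V3 = 9.25·(cos(56.7°) + j·sin(56.7°)) = 5.078 + j7.731 V
  V4 = 33.7·(cos(-90.0°) + j·sin(-90.0°)) = 0 - j33.7 V
Step 2 — Sum components: V_total = 5.728 - j26.45 V.
Step 3 — Convert to polar: |V_total| = 27.06 V, ∠V_total = -77.8°.

V_total = 27.06∠-77.8° V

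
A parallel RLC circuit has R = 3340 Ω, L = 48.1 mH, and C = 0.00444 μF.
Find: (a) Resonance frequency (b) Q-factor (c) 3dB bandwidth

Step 1 — Resonance: ω₀ = 1/√(LC) = 1/√(0.0481·4.44e-09) = 6.843e+04 rad/s.
Step 2 — f₀ = ω₀/(2π) = 1.089e+04 Hz.
Step 3 — Parallel Q: Q = R/(ω₀L) = 3340/(6.843e+04·0.0481) = 1.015.
Step 4 — Bandwidth: Δω = ω₀/Q = 6.743e+04 rad/s; BW = Δω/(2π) = 1.073e+04 Hz.

(a) f₀ = 1.089e+04 Hz  (b) Q = 1.015  (c) BW = 1.073e+04 Hz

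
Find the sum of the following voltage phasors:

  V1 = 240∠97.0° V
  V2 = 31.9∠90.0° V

Step 1 — Convert each phasor to rectangular form:
  V1 = 240·(cos(97.0°) + j·sin(97.0°)) = -29.25 + j238.2 V
  V2 = 31.9·(cos(90.0°) + j·sin(90.0°)) = 0 + j31.9 V
Step 2 — Sum components: V_total = -29.25 + j270.1 V.
Step 3 — Convert to polar: |V_total| = 271.7 V, ∠V_total = 96.2°.

V_total = 271.7∠96.2° V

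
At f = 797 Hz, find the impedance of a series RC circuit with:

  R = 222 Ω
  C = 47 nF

Step 1 — Angular frequency: ω = 2π·f = 2π·797 = 5008 rad/s.
Step 2 — Component impedances:
  R: Z = R = 222 Ω
  C: Z = 1/(jωC) = -j/(ω·C) = 0 - j4249 Ω
Step 3 — Series combination: Z_total = R + C = 222 - j4249 Ω = 4255∠-87.0° Ω.

Z = 222 - j4249 Ω = 4255∠-87.0° Ω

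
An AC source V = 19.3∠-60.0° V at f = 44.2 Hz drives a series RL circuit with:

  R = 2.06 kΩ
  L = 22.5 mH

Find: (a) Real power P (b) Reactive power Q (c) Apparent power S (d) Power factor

Step 1 — Angular frequency: ω = 2π·f = 2π·44.2 = 277.7 rad/s.
Step 2 — Component impedances:
  R: Z = R = 2060 Ω
  L: Z = jωL = j·277.7·0.0225 = 0 + j6.249 Ω
Step 3 — Series combination: Z_total = R + L = 2060 + j6.249 Ω = 2060∠0.2° Ω.
Step 4 — Source phasor: V = 19.3∠-60.0° V = 9.65 - j16.71 V.
Step 5 — Current: I = V / Z = 0.00466 - j0.008128 A = 0.009369∠-60.2° A.
Step 6 — Complex power: S = V·I* = 0.1808 + j0.0005485 VA.
Step 7 — Real power: P = Re(S) = 0.1808 W.
Step 8 — Reactive power: Q = Im(S) = 0.0005485 VAR.
Step 9 — Apparent power: |S| = 0.1808 VA.
Step 10 — Power factor: PF = P/|S| = 1 (lagging).

(a) P = 0.1808 W  (b) Q = 0.0005485 VAR  (c) S = 0.1808 VA  (d) PF = 1 (lagging)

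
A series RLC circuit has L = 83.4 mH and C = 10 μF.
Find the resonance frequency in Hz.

Step 1 — Resonance condition Im(Z)=0 gives ω₀ = 1/√(LC).
Step 2 — ω₀ = 1/√(0.0834·1e-05) = 1095 rad/s.
Step 3 — f₀ = ω₀/(2π) = 174.3 Hz.

f₀ = 174.3 Hz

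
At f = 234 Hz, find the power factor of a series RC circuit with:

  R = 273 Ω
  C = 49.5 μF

Step 1 — Angular frequency: ω = 2π·f = 2π·234 = 1470 rad/s.
Step 2 — Component impedances:
  R: Z = R = 273 Ω
  C: Z = 1/(jωC) = -j/(ω·C) = 0 - j13.74 Ω
Step 3 — Series combination: Z_total = R + C = 273 - j13.74 Ω = 273.3∠-2.9° Ω.
Step 4 — Power factor: PF = cos(φ) = Re(Z)/|Z| = 273/273.35 = 0.9987.
Step 5 — Type: Im(Z) = -13.74 ⇒ leading (phase φ = -2.9°).

PF = 0.9987 (leading, φ = -2.9°)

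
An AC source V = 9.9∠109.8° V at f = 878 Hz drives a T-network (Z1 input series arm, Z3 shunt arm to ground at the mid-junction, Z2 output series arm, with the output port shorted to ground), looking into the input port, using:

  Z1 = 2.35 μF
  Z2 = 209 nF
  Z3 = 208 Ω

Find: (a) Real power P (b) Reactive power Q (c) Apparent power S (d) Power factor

Step 1 — Angular frequency: ω = 2π·f = 2π·878 = 5517 rad/s.
Step 2 — Component impedances:
  Z1: Z = 1/(jωC) = -j/(ω·C) = 0 - j77.14 Ω
  Z2: Z = 1/(jωC) = -j/(ω·C) = 0 - j867.3 Ω
  Z3: Z = R = 208 Ω
Step 3 — With the output port shorted to ground, the output series arm Z2 runs from the junction to ground; the shunt arm Z3 also runs from the junction to ground. They appear in parallel: Z3 || Z2 = 196.7 - j47.17 Ω.
Step 4 — Series with input arm Z1: Z_in = Z1 + (Z3 || Z2) = 196.7 - j124.3 Ω = 232.7∠-32.3° Ω.
Step 5 — Source phasor: V = 9.9∠109.8° V = -3.354 + j9.315 V.
Step 6 — Current: I = V / Z = -0.03357 + j0.02614 A = 0.04255∠142.1° A.
Step 7 — Complex power: S = V·I* = 0.3561 - j0.225 VA.
Step 8 — Real power: P = Re(S) = 0.3561 W.
Step 9 — Reactive power: Q = Im(S) = -0.225 VAR.
Step 10 — Apparent power: |S| = 0.4212 VA.
Step 11 — Power factor: PF = P/|S| = 0.8453 (leading).

(a) P = 0.3561 W  (b) Q = -0.225 VAR  (c) S = 0.4212 VA  (d) PF = 0.8453 (leading)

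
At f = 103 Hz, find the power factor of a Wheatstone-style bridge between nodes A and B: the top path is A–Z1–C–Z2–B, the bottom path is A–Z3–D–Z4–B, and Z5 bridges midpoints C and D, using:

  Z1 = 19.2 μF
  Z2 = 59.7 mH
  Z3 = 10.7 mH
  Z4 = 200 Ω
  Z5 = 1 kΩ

Step 1 — Angular frequency: ω = 2π·f = 2π·103 = 647.2 rad/s.
Step 2 — Component impedances:
  Z1: Z = 1/(jωC) = -j/(ω·C) = 0 - j80.48 Ω
  Z2: Z = jωL = j·647.2·0.0597 = 0 + j38.64 Ω
  Z3: Z = jωL = j·647.2·0.0107 = 0 + j6.925 Ω
  Z4: Z = R = 200 Ω
  Z5: Z = R = 1000 Ω
Step 3 — Bridge requires nodal analysis (the Z5 bridge couples midpoints C and D, so the two paths cannot be reduced to a simple series/parallel combination). Setting node B to ground and injecting 1 A at node A, the 3-node admittance system at A, C, D solves to V_A = Z_AB = 14.01 - j37.72 Ω = 40.24∠-69.6° Ω.
Step 4 — Power factor: PF = cos(φ) = Re(Z)/|Z| = 14.0095/40.2403 = 0.3481.
Step 5 — Type: Im(Z) = -37.72 ⇒ leading (phase φ = -69.6°).

PF = 0.3481 (leading, φ = -69.6°)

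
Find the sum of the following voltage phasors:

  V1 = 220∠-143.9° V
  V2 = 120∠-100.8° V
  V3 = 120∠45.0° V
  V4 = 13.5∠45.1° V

Step 1 — Convert each phasor to rectangular form:
  V1 = 220·(cos(-143.9°) + j·sin(-143.9°)) = -177.8 - j129.6 V
  V2 = 120·(cos(-100.8°) + j·sin(-100.8°)) = -22.49 - j117.9 V
  V3 = 120·(cos(45.0°) + j·sin(45.0°)) = 84.85 + j84.85 V
  V4 = 13.5·(cos(45.1°) + j·sin(45.1°)) = 9.529 + j9.563 V
Step 2 — Sum components: V_total = -105.9 - j153.1 V.
Step 3 — Convert to polar: |V_total| = 186.1 V, ∠V_total = -124.7°.

V_total = 186.1∠-124.7° V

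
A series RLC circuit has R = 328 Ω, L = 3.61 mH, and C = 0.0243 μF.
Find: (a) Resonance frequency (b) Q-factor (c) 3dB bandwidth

Step 1 — Resonance: ω₀ = 1/√(LC) = 1/√(0.00361·2.43e-08) = 1.068e+05 rad/s.
Step 2 — f₀ = ω₀/(2π) = 1.699e+04 Hz.
Step 3 — Series Q: Q = ω₀L/R = 1.068e+05·0.00361/328 = 1.175.
Step 4 — Bandwidth: Δω = ω₀/Q = 9.086e+04 rad/s; BW = Δω/(2π) = 1.446e+04 Hz.

(a) f₀ = 1.699e+04 Hz  (b) Q = 1.175  (c) BW = 1.446e+04 Hz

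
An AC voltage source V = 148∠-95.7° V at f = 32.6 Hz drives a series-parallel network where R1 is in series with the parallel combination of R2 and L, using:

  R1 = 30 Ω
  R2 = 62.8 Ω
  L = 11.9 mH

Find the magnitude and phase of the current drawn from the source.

Step 1 — Angular frequency: ω = 2π·f = 2π·32.6 = 204.8 rad/s.
Step 2 — Component impedances:
  R1: Z = R = 30 Ω
  R2: Z = R = 62.8 Ω
  L: Z = jωL = j·204.8·0.0119 = 0 + j2.437 Ω
Step 3 — Parallel branch: R2 || L = 1/(1/R2 + 1/L) = 0.09447 + j2.434 Ω.
Step 4 — Series with R1: Z_total = R1 + (R2 || L) = 30.09 + j2.434 Ω = 30.19∠4.6° Ω.
Step 5 — Source phasor: V = 148∠-95.7° V = -14.7 - j147.3 V.
Step 6 — Ohm's law: I = V / Z_total = (-14.7 - j147.3) / (30.09 + j2.434) = -0.8784 - j4.822 A.
Step 7 — Convert to polar: |I| = 4.902 A, ∠I = -100.3°.

I = 4.902∠-100.3° A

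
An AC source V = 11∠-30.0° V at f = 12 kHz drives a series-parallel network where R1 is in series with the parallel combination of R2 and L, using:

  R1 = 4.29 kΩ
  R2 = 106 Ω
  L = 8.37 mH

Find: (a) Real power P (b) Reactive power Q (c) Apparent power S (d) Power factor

Step 1 — Angular frequency: ω = 2π·f = 2π·1.2e+04 = 7.54e+04 rad/s.
Step 2 — Component impedances:
  R1: Z = R = 4290 Ω
  R2: Z = R = 106 Ω
  L: Z = jωL = j·7.54e+04·0.00837 = 0 + j631.1 Ω
Step 3 — Parallel branch: R2 || L = 1/(1/R2 + 1/L) = 103.1 + j17.32 Ω.
Step 4 — Series with R1: Z_total = R1 + (R2 || L) = 4393 + j17.32 Ω = 4393∠0.2° Ω.
Step 5 — Source phasor: V = 11∠-30.0° V = 9.526 - j5.5 V.
Step 6 — Current: I = V / Z = 0.002163 - j0.00126 A = 0.002504∠-30.2° A.
Step 7 — Complex power: S = V·I* = 0.02754 + j0.0001086 VA.
Step 8 — Real power: P = Re(S) = 0.02754 W.
Step 9 — Reactive power: Q = Im(S) = 0.0001086 VAR.
Step 10 — Apparent power: |S| = 0.02754 VA.
Step 11 — Power factor: PF = P/|S| = 1 (lagging).

(a) P = 0.02754 W  (b) Q = 0.0001086 VAR  (c) S = 0.02754 VA  (d) PF = 1 (lagging)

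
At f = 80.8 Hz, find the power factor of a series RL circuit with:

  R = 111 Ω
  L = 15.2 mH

Step 1 — Angular frequency: ω = 2π·f = 2π·80.8 = 507.7 rad/s.
Step 2 — Component impedances:
  R: Z = R = 111 Ω
  L: Z = jωL = j·507.7·0.0152 = 0 + j7.717 Ω
Step 3 — Series combination: Z_total = R + L = 111 + j7.717 Ω = 111.3∠4.0° Ω.
Step 4 — Power factor: PF = cos(φ) = Re(Z)/|Z| = 111/111.27 = 0.9976.
Step 5 — Type: Im(Z) = 7.717 ⇒ lagging (phase φ = 4.0°).

PF = 0.9976 (lagging, φ = 4.0°)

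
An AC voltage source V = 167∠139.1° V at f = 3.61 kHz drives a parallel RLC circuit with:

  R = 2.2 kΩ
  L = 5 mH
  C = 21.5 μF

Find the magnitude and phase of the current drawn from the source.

Step 1 — Angular frequency: ω = 2π·f = 2π·3610 = 2.268e+04 rad/s.
Step 2 — Component impedances:
  R: Z = R = 2200 Ω
  L: Z = jωL = j·2.268e+04·0.005 = 0 + j113.4 Ω
  C: Z = 1/(jωC) = -j/(ω·C) = 0 - j2.051 Ω
Step 3 — Parallel combination: 1/Z_total = 1/R + 1/L + 1/C; Z_total = 0.001982 - j2.088 Ω = 2.088∠-89.9° Ω.
Step 4 — Source phasor: V = 167∠139.1° V = -126.2 + j109.3 V.
Step 5 — Ohm's law: I = V / Z_total = (-126.2 + j109.3) / (0.001982 - j2.088) = -52.42 - j60.39 A.
Step 6 — Convert to polar: |I| = 79.97 A, ∠I = -131.0°.

I = 79.97∠-131.0° A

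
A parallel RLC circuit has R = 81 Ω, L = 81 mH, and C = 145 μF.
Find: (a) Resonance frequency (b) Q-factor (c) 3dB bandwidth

Step 1 — Resonance: ω₀ = 1/√(LC) = 1/√(0.081·0.000145) = 291.8 rad/s.
Step 2 — f₀ = ω₀/(2π) = 46.44 Hz.
Step 3 — Parallel Q: Q = R/(ω₀L) = 81/(291.8·0.081) = 3.427.
Step 4 — Bandwidth: Δω = ω₀/Q = 85.14 rad/s; BW = Δω/(2π) = 13.55 Hz.

(a) f₀ = 46.44 Hz  (b) Q = 3.427  (c) BW = 13.55 Hz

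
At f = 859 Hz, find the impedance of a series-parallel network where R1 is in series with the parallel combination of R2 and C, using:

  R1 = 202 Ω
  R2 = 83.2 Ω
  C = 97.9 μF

Step 1 — Angular frequency: ω = 2π·f = 2π·859 = 5397 rad/s.
Step 2 — Component impedances:
  R1: Z = R = 202 Ω
  R2: Z = R = 83.2 Ω
  C: Z = 1/(jωC) = -j/(ω·C) = 0 - j1.893 Ω
Step 3 — Parallel branch: R2 || C = 1/(1/R2 + 1/C) = 0.04303 - j1.892 Ω.
Step 4 — Series with R1: Z_total = R1 + (R2 || C) = 202 - j1.892 Ω = 202.1∠-0.5° Ω.

Z = 202 - j1.892 Ω = 202.1∠-0.5° Ω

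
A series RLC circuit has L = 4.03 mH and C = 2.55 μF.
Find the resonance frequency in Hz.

Step 1 — Resonance condition Im(Z)=0 gives ω₀ = 1/√(LC).
Step 2 — ω₀ = 1/√(0.00403·2.55e-06) = 9865 rad/s.
Step 3 — f₀ = ω₀/(2π) = 1570 Hz.

f₀ = 1570 Hz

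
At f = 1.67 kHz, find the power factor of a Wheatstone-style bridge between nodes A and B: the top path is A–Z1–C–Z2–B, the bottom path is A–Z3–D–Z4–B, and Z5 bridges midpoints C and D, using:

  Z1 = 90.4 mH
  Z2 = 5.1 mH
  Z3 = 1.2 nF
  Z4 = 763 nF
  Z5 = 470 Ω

Step 1 — Angular frequency: ω = 2π·f = 2π·1670 = 1.049e+04 rad/s.
Step 2 — Component impedances:
  Z1: Z = jωL = j·1.049e+04·0.0904 = 0 + j948.6 Ω
  Z2: Z = jωL = j·1.049e+04·0.0051 = 0 + j53.51 Ω
  Z3: Z = 1/(jωC) = -j/(ω·C) = 0 - j7.942e+04 Ω
  Z4: Z = 1/(jωC) = -j/(ω·C) = 0 - j124.9 Ω
  Z5: Z = R = 470 Ω
Step 3 — Bridge requires nodal analysis (the Z5 bridge couples midpoints C and D, so the two paths cannot be reduced to a simple series/parallel combination). Setting node B to ground and injecting 1 A at node A, the 3-node admittance system at A, C, D solves to V_A = Z_AB = 5.755 + j1016 Ω = 1016∠89.7° Ω.
Step 4 — Power factor: PF = cos(φ) = Re(Z)/|Z| = 5.7549/1015.7 = 0.005666.
Step 5 — Type: Im(Z) = 1016 ⇒ lagging (phase φ = 89.7°).

PF = 0.005666 (lagging, φ = 89.7°)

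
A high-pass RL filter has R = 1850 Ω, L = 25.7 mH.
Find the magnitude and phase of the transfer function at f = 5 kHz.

Step 1 — Angular frequency: ω = 2π·5000 = 3.142e+04 rad/s.
Step 2 — Transfer function: H(jω) = jωL/(R + jωL).
Step 3 — Numerator jωL = j·807.4; denominator R + jωL = 1850 + j807.4.
Step 4 — H = 0.16 + j0.3666.
Step 5 — Magnitude: |H| = 0.4 (-8.0 dB); phase: φ = 66.4°.

|H| = 0.4 (-8.0 dB), φ = 66.4°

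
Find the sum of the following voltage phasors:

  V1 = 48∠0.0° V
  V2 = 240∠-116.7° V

Step 1 — Convert each phasor to rectangular form:
  V1 = 48·(cos(0.0°) + j·sin(0.0°)) = 48 V
  V2 = 240·(cos(-116.7°) + j·sin(-116.7°)) = -107.8 - j214.4 V
Step 2 — Sum components: V_total = -59.84 - j214.4 V.
Step 3 — Convert to polar: |V_total| = 222.6 V, ∠V_total = -105.6°.

V_total = 222.6∠-105.6° V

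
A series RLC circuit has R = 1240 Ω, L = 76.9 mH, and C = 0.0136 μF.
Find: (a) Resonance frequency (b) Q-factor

Step 1 — Resonance condition Im(Z)=0 gives ω₀ = 1/√(LC).
Step 2 — ω₀ = 1/√(0.0769·1.36e-08) = 3.092e+04 rad/s.
Step 3 — f₀ = ω₀/(2π) = 4921 Hz.
Step 4 — Series Q: Q = ω₀L/R = 3.092e+04·0.0769/1240 = 1.918.

(a) f₀ = 4921 Hz  (b) Q = 1.918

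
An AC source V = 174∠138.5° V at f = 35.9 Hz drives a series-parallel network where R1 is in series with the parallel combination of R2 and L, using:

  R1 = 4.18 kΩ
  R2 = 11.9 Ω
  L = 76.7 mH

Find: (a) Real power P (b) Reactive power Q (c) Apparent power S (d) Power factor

Step 1 — Angular frequency: ω = 2π·f = 2π·35.9 = 225.6 rad/s.
Step 2 — Component impedances:
  R1: Z = R = 4180 Ω
  R2: Z = R = 11.9 Ω
  L: Z = jωL = j·225.6·0.0767 = 0 + j17.3 Ω
Step 3 — Parallel branch: R2 || L = 1/(1/R2 + 1/L) = 8.078 + j5.556 Ω.
Step 4 — Series with R1: Z_total = R1 + (R2 || L) = 4188 + j5.556 Ω = 4188∠0.1° Ω.
Step 5 — Source phasor: V = 174∠138.5° V = -130.3 + j115.3 V.
Step 6 — Current: I = V / Z = -0.03108 + j0.02757 A = 0.04155∠138.4° A.
Step 7 — Complex power: S = V·I* = 7.229 + j0.009591 VA.
Step 8 — Real power: P = Re(S) = 7.229 W.
Step 9 — Reactive power: Q = Im(S) = 0.009591 VAR.
Step 10 — Apparent power: |S| = 7.229 VA.
Step 11 — Power factor: PF = P/|S| = 1 (lagging).

(a) P = 7.229 W  (b) Q = 0.009591 VAR  (c) S = 7.229 VA  (d) PF = 1 (lagging)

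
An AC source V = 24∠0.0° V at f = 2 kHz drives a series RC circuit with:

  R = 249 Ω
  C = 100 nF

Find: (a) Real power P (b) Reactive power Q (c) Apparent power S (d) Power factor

Step 1 — Angular frequency: ω = 2π·f = 2π·2000 = 1.257e+04 rad/s.
Step 2 — Component impedances:
  R: Z = R = 249 Ω
  C: Z = 1/(jωC) = -j/(ω·C) = 0 - j795.8 Ω
Step 3 — Series combination: Z_total = R + C = 249 - j795.8 Ω = 833.8∠-72.6° Ω.
Step 4 — Source phasor: V = 24∠0.0° V = 24 V.
Step 5 — Current: I = V / Z = 0.008595 + j0.02747 A = 0.02878∠72.6° A.
Step 6 — Complex power: S = V·I* = 0.2063 - j0.6593 VA.
Step 7 — Real power: P = Re(S) = 0.2063 W.
Step 8 — Reactive power: Q = Im(S) = -0.6593 VAR.
Step 9 — Apparent power: |S| = 0.6908 VA.
Step 10 — Power factor: PF = P/|S| = 0.2986 (leading).

(a) P = 0.2063 W  (b) Q = -0.6593 VAR  (c) S = 0.6908 VA  (d) PF = 0.2986 (leading)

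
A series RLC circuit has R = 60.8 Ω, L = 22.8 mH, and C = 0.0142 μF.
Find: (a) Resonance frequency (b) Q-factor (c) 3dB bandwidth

Step 1 — Resonance: ω₀ = 1/√(LC) = 1/√(0.0228·1.42e-08) = 5.558e+04 rad/s.
Step 2 — f₀ = ω₀/(2π) = 8845 Hz.
Step 3 — Series Q: Q = ω₀L/R = 5.558e+04·0.0228/60.8 = 20.84.
Step 4 — Bandwidth: Δω = ω₀/Q = 2667 rad/s; BW = Δω/(2π) = 424.4 Hz.

(a) f₀ = 8845 Hz  (b) Q = 20.84  (c) BW = 424.4 Hz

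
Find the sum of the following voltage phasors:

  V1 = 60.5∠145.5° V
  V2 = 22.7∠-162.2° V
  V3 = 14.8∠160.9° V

Step 1 — Convert each phasor to rectangular form:
  V1 = 60.5·(cos(145.5°) + j·sin(145.5°)) = -49.86 + j34.27 V
  V2 = 22.7·(cos(-162.2°) + j·sin(-162.2°)) = -21.61 - j6.939 V
  V3 = 14.8·(cos(160.9°) + j·sin(160.9°)) = -13.99 + j4.843 V
Step 2 — Sum components: V_total = -85.46 + j32.17 V.
Step 3 — Convert to polar: |V_total| = 91.31 V, ∠V_total = 159.4°.

V_total = 91.31∠159.4° V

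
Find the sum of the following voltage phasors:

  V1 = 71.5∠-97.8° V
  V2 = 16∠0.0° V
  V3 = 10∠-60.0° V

Step 1 — Convert each phasor to rectangular form:
  V1 = 71.5·(cos(-97.8°) + j·sin(-97.8°)) = -9.704 - j70.84 V
  V2 = 16·(cos(0.0°) + j·sin(0.0°)) = 16 V
  V3 = 10·(cos(-60.0°) + j·sin(-60.0°)) = 5 - j8.66 V
Step 2 — Sum components: V_total = 11.3 - j79.5 V.
Step 3 — Convert to polar: |V_total| = 80.3 V, ∠V_total = -81.9°.

V_total = 80.3∠-81.9° V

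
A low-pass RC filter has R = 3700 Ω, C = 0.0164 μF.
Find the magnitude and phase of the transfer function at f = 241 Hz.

Step 1 — Angular frequency: ω = 2π·241 = 1514 rad/s.
Step 2 — Transfer function: H(jω) = 1/(1 + jωRC).
Step 3 — Denominator: 1 + jωRC = 1 + j·1514·3700·1.64e-08 = 1 + j0.09188.
Step 4 — H = 0.9916 - j0.09112.
Step 5 — Magnitude: |H| = 0.9958 (-0.0 dB); phase: φ = -5.2°.

|H| = 0.9958 (-0.0 dB), φ = -5.2°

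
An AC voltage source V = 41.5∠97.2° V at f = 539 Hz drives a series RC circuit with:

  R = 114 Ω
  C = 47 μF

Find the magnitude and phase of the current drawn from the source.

Step 1 — Angular frequency: ω = 2π·f = 2π·539 = 3387 rad/s.
Step 2 — Component impedances:
  R: Z = R = 114 Ω
  C: Z = 1/(jωC) = -j/(ω·C) = 0 - j6.283 Ω
Step 3 — Series combination: Z_total = R + C = 114 - j6.283 Ω = 114.2∠-3.2° Ω.
Step 4 — Source phasor: V = 41.5∠97.2° V = -5.201 + j41.17 V.
Step 5 — Ohm's law: I = V / Z_total = (-5.201 + j41.17) / (114 - j6.283) = -0.06533 + j0.3576 A.
Step 6 — Convert to polar: |I| = 0.3635 A, ∠I = 100.4°.

I = 0.3635∠100.4° A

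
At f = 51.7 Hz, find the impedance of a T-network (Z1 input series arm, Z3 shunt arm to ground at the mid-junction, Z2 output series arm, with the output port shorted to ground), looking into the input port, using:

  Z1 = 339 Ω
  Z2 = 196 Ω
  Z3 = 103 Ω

Step 1 — Angular frequency: ω = 2π·f = 2π·51.7 = 324.8 rad/s.
Step 2 — Component impedances:
  Z1: Z = R = 339 Ω
  Z2: Z = R = 196 Ω
  Z3: Z = R = 103 Ω
Step 3 — With the output port shorted to ground, the output series arm Z2 runs from the junction to ground; the shunt arm Z3 also runs from the junction to ground. They appear in parallel: Z3 || Z2 = 67.52 Ω.
Step 4 — Series with input arm Z1: Z_in = Z1 + (Z3 || Z2) = 406.5 Ω = 406.5∠0.0° Ω.

Z = 406.5 Ω = 406.5∠0.0° Ω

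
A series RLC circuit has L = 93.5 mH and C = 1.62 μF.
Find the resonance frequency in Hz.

Step 1 — Resonance condition Im(Z)=0 gives ω₀ = 1/√(LC).
Step 2 — ω₀ = 1/√(0.0935·1.62e-06) = 2569 rad/s.
Step 3 — f₀ = ω₀/(2π) = 408.9 Hz.

f₀ = 408.9 Hz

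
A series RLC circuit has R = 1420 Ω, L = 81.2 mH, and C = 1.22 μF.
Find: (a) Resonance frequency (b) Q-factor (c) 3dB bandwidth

Step 1 — Resonance: ω₀ = 1/√(LC) = 1/√(0.0812·1.22e-06) = 3177 rad/s.
Step 2 — f₀ = ω₀/(2π) = 505.7 Hz.
Step 3 — Series Q: Q = ω₀L/R = 3177·0.0812/1420 = 0.1817.
Step 4 — Bandwidth: Δω = ω₀/Q = 1.749e+04 rad/s; BW = Δω/(2π) = 2783 Hz.

(a) f₀ = 505.7 Hz  (b) Q = 0.1817  (c) BW = 2783 Hz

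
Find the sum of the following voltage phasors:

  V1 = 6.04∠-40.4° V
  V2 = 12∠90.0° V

Step 1 — Convert each phasor to rectangular form:
  V1 = 6.04·(cos(-40.4°) + j·sin(-40.4°)) = 4.6 - j3.915 V
  V2 = 12·(cos(90.0°) + j·sin(90.0°)) = 0 + j12 V
Step 2 — Sum components: V_total = 4.6 + j8.085 V.
Step 3 — Convert to polar: |V_total| = 9.302 V, ∠V_total = 60.4°.

V_total = 9.302∠60.4° V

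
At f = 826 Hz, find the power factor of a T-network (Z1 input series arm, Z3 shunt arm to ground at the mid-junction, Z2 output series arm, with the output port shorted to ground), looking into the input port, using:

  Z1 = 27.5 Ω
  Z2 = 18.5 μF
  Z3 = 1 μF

Step 1 — Angular frequency: ω = 2π·f = 2π·826 = 5190 rad/s.
Step 2 — Component impedances:
  Z1: Z = R = 27.5 Ω
  Z2: Z = 1/(jωC) = -j/(ω·C) = 0 - j10.42 Ω
  Z3: Z = 1/(jωC) = -j/(ω·C) = 0 - j192.7 Ω
Step 3 — With the output port shorted to ground, the output series arm Z2 runs from the junction to ground; the shunt arm Z3 also runs from the junction to ground. They appear in parallel: Z3 || Z2 = 0 - j9.881 Ω.
Step 4 — Series with input arm Z1: Z_in = Z1 + (Z3 || Z2) = 27.5 - j9.881 Ω = 29.22∠-19.8° Ω.
Step 5 — Power factor: PF = cos(φ) = Re(Z)/|Z| = 27.5/29.22 = 0.9411.
Step 6 — Type: Im(Z) = -9.881 ⇒ leading (phase φ = -19.8°).

PF = 0.9411 (leading, φ = -19.8°)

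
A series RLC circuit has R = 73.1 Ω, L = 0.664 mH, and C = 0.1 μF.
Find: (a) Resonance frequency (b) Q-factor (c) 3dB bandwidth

Step 1 — Resonance condition Im(Z)=0 gives ω₀ = 1/√(LC).
Step 2 — ω₀ = 1/√(0.000664·1e-07) = 1.227e+05 rad/s.
Step 3 — f₀ = ω₀/(2π) = 1.953e+04 Hz.
Step 4 — Series Q: Q = ω₀L/R = 1.227e+05·0.000664/73.1 = 1.115.
Step 5 — 3dB bandwidth: Δω = ω₀/Q = 1.101e+05 rad/s; BW = Δω/(2π) = 1.752e+04 Hz.

(a) f₀ = 1.953e+04 Hz  (b) Q = 1.115  (c) BW = 1.752e+04 Hz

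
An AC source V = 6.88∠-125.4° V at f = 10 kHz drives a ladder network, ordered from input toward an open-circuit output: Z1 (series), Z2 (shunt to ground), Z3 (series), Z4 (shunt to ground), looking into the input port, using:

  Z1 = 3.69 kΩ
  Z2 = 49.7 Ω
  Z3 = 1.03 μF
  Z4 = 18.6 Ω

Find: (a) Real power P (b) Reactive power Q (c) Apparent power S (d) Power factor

Step 1 — Angular frequency: ω = 2π·f = 2π·1e+04 = 6.283e+04 rad/s.
Step 2 — Component impedances:
  Z1: Z = R = 3690 Ω
  Z2: Z = R = 49.7 Ω
  Z3: Z = 1/(jωC) = -j/(ω·C) = 0 - j15.45 Ω
  Z4: Z = R = 18.6 Ω
Step 3 — Ladder network (open output): work backward from the far end, alternating series and parallel combinations. Z_in = 3705 - j7.784 Ω = 3705∠-0.1° Ω.
Step 4 — Source phasor: V = 6.88∠-125.4° V = -3.985 - j5.608 V.
Step 5 — Current: I = V / Z = -0.001072 - j0.001516 A = 0.001857∠-125.3° A.
Step 6 — Complex power: S = V·I* = 0.01277 - j2.684e-05 VA.
Step 7 — Real power: P = Re(S) = 0.01277 W.
Step 8 — Reactive power: Q = Im(S) = -2.684e-05 VAR.
Step 9 — Apparent power: |S| = 0.01277 VA.
Step 10 — Power factor: PF = P/|S| = 1 (leading).

(a) P = 0.01277 W  (b) Q = -2.684e-05 VAR  (c) S = 0.01277 VA  (d) PF = 1 (leading)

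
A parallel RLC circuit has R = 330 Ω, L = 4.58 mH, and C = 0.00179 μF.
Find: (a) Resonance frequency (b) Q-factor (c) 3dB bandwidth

Step 1 — Resonance: ω₀ = 1/√(LC) = 1/√(0.00458·1.79e-09) = 3.493e+05 rad/s.
Step 2 — f₀ = ω₀/(2π) = 5.559e+04 Hz.
Step 3 — Parallel Q: Q = R/(ω₀L) = 330/(3.493e+05·0.00458) = 0.2063.
Step 4 — Bandwidth: Δω = ω₀/Q = 1.693e+06 rad/s; BW = Δω/(2π) = 2.694e+05 Hz.

(a) f₀ = 5.559e+04 Hz  (b) Q = 0.2063  (c) BW = 2.694e+05 Hz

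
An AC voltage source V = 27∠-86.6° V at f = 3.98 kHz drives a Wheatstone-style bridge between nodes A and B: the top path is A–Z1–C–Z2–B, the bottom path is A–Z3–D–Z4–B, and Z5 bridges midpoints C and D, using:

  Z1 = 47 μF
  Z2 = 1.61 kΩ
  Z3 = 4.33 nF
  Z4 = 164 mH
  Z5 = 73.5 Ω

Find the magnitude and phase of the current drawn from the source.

Step 1 — Angular frequency: ω = 2π·f = 2π·3980 = 2.501e+04 rad/s.
Step 2 — Component impedances:
  Z1: Z = 1/(jωC) = -j/(ω·C) = 0 - j0.8508 Ω
  Z2: Z = R = 1610 Ω
  Z3: Z = 1/(jωC) = -j/(ω·C) = 0 - j9235 Ω
  Z4: Z = jωL = j·2.501e+04·0.164 = 0 + j4101 Ω
  Z5: Z = R = 73.5 Ω
Step 3 — Bridge requires nodal analysis (the Z5 bridge couples midpoints C and D, so the two paths cannot be reduced to a simple series/parallel combination). Setting node B to ground and injecting 1 A at node A, the 3-node admittance system at A, C, D solves to V_A = Z_AB = 1388 + j540.1 Ω = 1489∠21.3° Ω.
Step 4 — Source phasor: V = 27∠-86.6° V = 1.601 - j26.95 V.
Step 5 — Ohm's law: I = V / Z_total = (1.601 - j26.95) / (1388 + j540.1) = -0.005561 - j0.01726 A.
Step 6 — Convert to polar: |I| = 0.01813 A, ∠I = -107.9°.

I = 0.01813∠-107.9° A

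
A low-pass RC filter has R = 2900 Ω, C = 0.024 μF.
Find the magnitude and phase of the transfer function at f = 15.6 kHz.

Step 1 — Angular frequency: ω = 2π·1.56e+04 = 9.802e+04 rad/s.
Step 2 — Transfer function: H(jω) = 1/(1 + jωRC).
Step 3 — Denominator: 1 + jωRC = 1 + j·9.802e+04·2900·2.4e-08 = 1 + j6.822.
Step 4 — H = 0.02103 - j0.1435.
Step 5 — Magnitude: |H| = 0.145 (-16.8 dB); phase: φ = -81.7°.

|H| = 0.145 (-16.8 dB), φ = -81.7°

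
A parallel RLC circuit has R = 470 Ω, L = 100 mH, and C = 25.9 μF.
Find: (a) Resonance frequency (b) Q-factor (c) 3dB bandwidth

Step 1 — Resonance: ω₀ = 1/√(LC) = 1/√(0.1·2.59e-05) = 621.4 rad/s.
Step 2 — f₀ = ω₀/(2π) = 98.89 Hz.
Step 3 — Parallel Q: Q = R/(ω₀L) = 470/(621.4·0.1) = 7.564.
Step 4 — Bandwidth: Δω = ω₀/Q = 82.15 rad/s; BW = Δω/(2π) = 13.07 Hz.

(a) f₀ = 98.89 Hz  (b) Q = 7.564  (c) BW = 13.07 Hz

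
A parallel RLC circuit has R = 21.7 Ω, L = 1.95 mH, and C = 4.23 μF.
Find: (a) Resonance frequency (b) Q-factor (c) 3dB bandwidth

Step 1 — Resonance: ω₀ = 1/√(LC) = 1/√(0.00195·4.23e-06) = 1.101e+04 rad/s.
Step 2 — f₀ = ω₀/(2π) = 1752 Hz.
Step 3 — Parallel Q: Q = R/(ω₀L) = 21.7/(1.101e+04·0.00195) = 1.011.
Step 4 — Bandwidth: Δω = ω₀/Q = 1.089e+04 rad/s; BW = Δω/(2π) = 1734 Hz.

(a) f₀ = 1752 Hz  (b) Q = 1.011  (c) BW = 1734 Hz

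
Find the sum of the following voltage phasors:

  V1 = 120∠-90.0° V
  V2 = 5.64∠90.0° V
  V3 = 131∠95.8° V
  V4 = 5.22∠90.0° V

Step 1 — Convert each phasor to rectangular form:
  V1 = 120·(cos(-90.0°) + j·sin(-90.0°)) = 0 - j120 V
  V2 = 5.64·(cos(90.0°) + j·sin(90.0°)) = 0 + j5.64 V
  V3 = 131·(cos(95.8°) + j·sin(95.8°)) = -13.24 + j130.3 V
  V4 = 5.22·(cos(90.0°) + j·sin(90.0°)) = 0 + j5.22 V
Step 2 — Sum components: V_total = -13.24 + j21.19 V.
Step 3 — Convert to polar: |V_total| = 24.98 V, ∠V_total = 122.0°.

V_total = 24.98∠122.0° V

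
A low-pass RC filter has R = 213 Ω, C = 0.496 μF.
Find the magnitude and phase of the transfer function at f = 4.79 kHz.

Step 1 — Angular frequency: ω = 2π·4790 = 3.01e+04 rad/s.
Step 2 — Transfer function: H(jω) = 1/(1 + jωRC).
Step 3 — Denominator: 1 + jωRC = 1 + j·3.01e+04·213·4.96e-07 = 1 + j3.18.
Step 4 — H = 0.09001 - j0.2862.
Step 5 — Magnitude: |H| = 0.3 (-10.5 dB); phase: φ = -72.5°.

|H| = 0.3 (-10.5 dB), φ = -72.5°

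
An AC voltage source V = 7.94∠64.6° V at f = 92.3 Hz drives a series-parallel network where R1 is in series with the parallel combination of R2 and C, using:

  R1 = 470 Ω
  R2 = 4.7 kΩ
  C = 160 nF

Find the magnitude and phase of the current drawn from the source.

Step 1 — Angular frequency: ω = 2π·f = 2π·92.3 = 579.9 rad/s.
Step 2 — Component impedances:
  R1: Z = R = 470 Ω
  R2: Z = R = 4700 Ω
  C: Z = 1/(jωC) = -j/(ω·C) = 0 - j1.078e+04 Ω
Step 3 — Parallel branch: R2 || C = 1/(1/R2 + 1/C) = 3949 - j1722 Ω.
Step 4 — Series with R1: Z_total = R1 + (R2 || C) = 4419 - j1722 Ω = 4743∠-21.3° Ω.
Step 5 — Source phasor: V = 7.94∠64.6° V = 3.406 + j7.172 V.
Step 6 — Ohm's law: I = V / Z_total = (3.406 + j7.172) / (4419 - j1722) = 0.0001199 + j0.00167 A.
Step 7 — Convert to polar: |I| = 0.001674 A, ∠I = 85.9°.

I = 0.001674∠85.9° A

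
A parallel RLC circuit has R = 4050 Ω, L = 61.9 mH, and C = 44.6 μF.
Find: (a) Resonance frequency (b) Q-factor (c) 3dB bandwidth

Step 1 — Resonance: ω₀ = 1/√(LC) = 1/√(0.0619·4.46e-05) = 601.8 rad/s.
Step 2 — f₀ = ω₀/(2π) = 95.79 Hz.
Step 3 — Parallel Q: Q = R/(ω₀L) = 4050/(601.8·0.0619) = 108.7.
Step 4 — Bandwidth: Δω = ω₀/Q = 5.536 rad/s; BW = Δω/(2π) = 0.8811 Hz.

(a) f₀ = 95.79 Hz  (b) Q = 108.7  (c) BW = 0.8811 Hz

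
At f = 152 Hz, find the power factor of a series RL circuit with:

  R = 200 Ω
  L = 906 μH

Step 1 — Angular frequency: ω = 2π·f = 2π·152 = 955 rad/s.
Step 2 — Component impedances:
  R: Z = R = 200 Ω
  L: Z = jωL = j·955·0.000906 = 0 + j0.8653 Ω
Step 3 — Series combination: Z_total = R + L = 200 + j0.8653 Ω = 200∠0.2° Ω.
Step 4 — Power factor: PF = cos(φ) = Re(Z)/|Z| = 200/200 = 1.
Step 5 — Type: Im(Z) = 0.8653 ⇒ lagging (phase φ = 0.2°).

PF = 1 (lagging, φ = 0.2°)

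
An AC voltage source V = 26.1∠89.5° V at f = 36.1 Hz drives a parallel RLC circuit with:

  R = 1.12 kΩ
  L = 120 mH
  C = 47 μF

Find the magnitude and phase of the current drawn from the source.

Step 1 — Angular frequency: ω = 2π·f = 2π·36.1 = 226.8 rad/s.
Step 2 — Component impedances:
  R: Z = R = 1120 Ω
  L: Z = jωL = j·226.8·0.12 = 0 + j27.22 Ω
  C: Z = 1/(jωC) = -j/(ω·C) = 0 - j93.8 Ω
Step 3 — Parallel combination: 1/Z_total = 1/R + 1/L + 1/C; Z_total = 1.311 + j38.3 Ω = 38.32∠88.0° Ω.
Step 4 — Source phasor: V = 26.1∠89.5° V = 0.2278 + j26.1 V.
Step 5 — Ohm's law: I = V / Z_total = (0.2278 + j26.1) / (1.311 + j38.3) = 0.6808 + j0.01736 A.
Step 6 — Convert to polar: |I| = 0.6811 A, ∠I = 1.5°.

I = 0.6811∠1.5° A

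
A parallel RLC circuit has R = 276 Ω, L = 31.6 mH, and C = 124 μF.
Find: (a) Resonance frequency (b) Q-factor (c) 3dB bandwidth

Step 1 — Resonance: ω₀ = 1/√(LC) = 1/√(0.0316·0.000124) = 505.2 rad/s.
Step 2 — f₀ = ω₀/(2π) = 80.4 Hz.
Step 3 — Parallel Q: Q = R/(ω₀L) = 276/(505.2·0.0316) = 17.29.
Step 4 — Bandwidth: Δω = ω₀/Q = 29.22 rad/s; BW = Δω/(2π) = 4.65 Hz.

(a) f₀ = 80.4 Hz  (b) Q = 17.29  (c) BW = 4.65 Hz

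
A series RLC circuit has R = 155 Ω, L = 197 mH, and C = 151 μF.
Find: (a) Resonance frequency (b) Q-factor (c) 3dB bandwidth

Step 1 — Resonance: ω₀ = 1/√(LC) = 1/√(0.197·0.000151) = 183.3 rad/s.
Step 2 — f₀ = ω₀/(2π) = 29.18 Hz.
Step 3 — Series Q: Q = ω₀L/R = 183.3·0.197/155 = 0.233.
Step 4 — Bandwidth: Δω = ω₀/Q = 786.8 rad/s; BW = Δω/(2π) = 125.2 Hz.

(a) f₀ = 29.18 Hz  (b) Q = 0.233  (c) BW = 125.2 Hz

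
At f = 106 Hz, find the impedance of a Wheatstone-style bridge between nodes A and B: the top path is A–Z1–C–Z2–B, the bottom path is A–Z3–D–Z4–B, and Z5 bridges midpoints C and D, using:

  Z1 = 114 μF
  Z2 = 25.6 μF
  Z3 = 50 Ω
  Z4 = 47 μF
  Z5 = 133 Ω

Step 1 — Angular frequency: ω = 2π·f = 2π·106 = 666 rad/s.
Step 2 — Component impedances:
  Z1: Z = 1/(jωC) = -j/(ω·C) = 0 - j13.17 Ω
  Z2: Z = 1/(jωC) = -j/(ω·C) = 0 - j58.65 Ω
  Z3: Z = R = 50 Ω
  Z4: Z = 1/(jωC) = -j/(ω·C) = 0 - j31.95 Ω
  Z5: Z = R = 133 Ω
Step 3 — Bridge requires nodal analysis (the Z5 bridge couples midpoints C and D, so the two paths cannot be reduced to a simple series/parallel combination). Setting node B to ground and injecting 1 A at node A, the 3-node admittance system at A, C, D solves to V_A = Z_AB = 15.86 - j29.73 Ω = 33.7∠-61.9° Ω.

Z = 15.86 - j29.73 Ω = 33.7∠-61.9° Ω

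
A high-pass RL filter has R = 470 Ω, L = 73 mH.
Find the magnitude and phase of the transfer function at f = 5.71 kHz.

Step 1 — Angular frequency: ω = 2π·5710 = 3.588e+04 rad/s.
Step 2 — Transfer function: H(jω) = jωL/(R + jωL).
Step 3 — Numerator jωL = j·2619; denominator R + jωL = 470 + j2619.
Step 4 — H = 0.9688 + j0.1739.
Step 5 — Magnitude: |H| = 0.9843 (-0.1 dB); phase: φ = 10.2°.

|H| = 0.9843 (-0.1 dB), φ = 10.2°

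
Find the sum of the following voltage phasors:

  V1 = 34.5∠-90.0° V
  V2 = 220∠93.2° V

Step 1 — Convert each phasor to rectangular form:
  V1 = 34.5·(cos(-90.0°) + j·sin(-90.0°)) = 0 - j34.5 V
  V2 = 220·(cos(93.2°) + j·sin(93.2°)) = -12.28 + j219.7 V
Step 2 — Sum components: V_total = -12.28 + j185.2 V.
Step 3 — Convert to polar: |V_total| = 185.6 V, ∠V_total = 93.8°.

V_total = 185.6∠93.8° V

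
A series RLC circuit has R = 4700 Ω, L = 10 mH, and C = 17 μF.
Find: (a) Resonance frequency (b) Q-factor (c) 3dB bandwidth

Step 1 — Resonance condition Im(Z)=0 gives ω₀ = 1/√(LC).
Step 2 — ω₀ = 1/√(0.01·1.7e-05) = 2425 rad/s.
Step 3 — f₀ = ω₀/(2π) = 386 Hz.
Step 4 — Series Q: Q = ω₀L/R = 2425·0.01/4700 = 0.00516.
Step 5 — 3dB bandwidth: Δω = ω₀/Q = 4.7e+05 rad/s; BW = Δω/(2π) = 7.48e+04 Hz.

(a) f₀ = 386 Hz  (b) Q = 0.00516  (c) BW = 7.48e+04 Hz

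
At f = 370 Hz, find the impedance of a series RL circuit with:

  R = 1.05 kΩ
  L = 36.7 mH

Step 1 — Angular frequency: ω = 2π·f = 2π·370 = 2325 rad/s.
Step 2 — Component impedances:
  R: Z = R = 1050 Ω
  L: Z = jωL = j·2325·0.0367 = 0 + j85.32 Ω
Step 3 — Series combination: Z_total = R + L = 1050 + j85.32 Ω = 1053∠4.6° Ω.

Z = 1050 + j85.32 Ω = 1053∠4.6° Ω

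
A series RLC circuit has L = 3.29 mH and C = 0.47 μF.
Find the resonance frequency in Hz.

Step 1 — Resonance condition Im(Z)=0 gives ω₀ = 1/√(LC).
Step 2 — ω₀ = 1/√(0.00329·4.7e-07) = 2.543e+04 rad/s.
Step 3 — f₀ = ω₀/(2π) = 4047 Hz.

f₀ = 4047 Hz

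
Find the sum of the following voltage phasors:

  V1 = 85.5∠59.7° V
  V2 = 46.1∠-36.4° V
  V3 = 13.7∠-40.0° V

Step 1 — Convert each phasor to rectangular form:
  V1 = 85.5·(cos(59.7°) + j·sin(59.7°)) = 43.14 + j73.82 V
  V2 = 46.1·(cos(-36.4°) + j·sin(-36.4°)) = 37.11 - j27.36 V
  V3 = 13.7·(cos(-40.0°) + j·sin(-40.0°)) = 10.49 - j8.806 V
Step 2 — Sum components: V_total = 90.74 + j37.66 V.
Step 3 — Convert to polar: |V_total| = 98.24 V, ∠V_total = 22.5°.

V_total = 98.24∠22.5° V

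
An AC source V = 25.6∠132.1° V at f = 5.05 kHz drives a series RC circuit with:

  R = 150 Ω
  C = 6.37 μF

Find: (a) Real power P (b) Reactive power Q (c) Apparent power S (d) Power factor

Step 1 — Angular frequency: ω = 2π·f = 2π·5050 = 3.173e+04 rad/s.
Step 2 — Component impedances:
  R: Z = R = 150 Ω
  C: Z = 1/(jωC) = -j/(ω·C) = 0 - j4.948 Ω
Step 3 — Series combination: Z_total = R + C = 150 - j4.948 Ω = 150.1∠-1.9° Ω.
Step 4 — Source phasor: V = 25.6∠132.1° V = -17.16 + j18.99 V.
Step 5 — Current: I = V / Z = -0.1185 + j0.1227 A = 0.1706∠134.0° A.
Step 6 — Complex power: S = V·I* = 4.364 - j0.144 VA.
Step 7 — Real power: P = Re(S) = 4.364 W.
Step 8 — Reactive power: Q = Im(S) = -0.144 VAR.
Step 9 — Apparent power: |S| = 4.367 VA.
Step 10 — Power factor: PF = P/|S| = 0.9995 (leading).

(a) P = 4.364 W  (b) Q = -0.144 VAR  (c) S = 4.367 VA  (d) PF = 0.9995 (leading)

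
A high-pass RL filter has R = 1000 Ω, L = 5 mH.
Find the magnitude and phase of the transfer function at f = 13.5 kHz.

Step 1 — Angular frequency: ω = 2π·1.35e+04 = 8.482e+04 rad/s.
Step 2 — Transfer function: H(jω) = jωL/(R + jωL).
Step 3 — Numerator jωL = j·424.1; denominator R + jωL = 1000 + j424.1.
Step 4 — H = 0.1525 + j0.3595.
Step 5 — Magnitude: |H| = 0.3905 (-8.2 dB); phase: φ = 67.0°.

|H| = 0.3905 (-8.2 dB), φ = 67.0°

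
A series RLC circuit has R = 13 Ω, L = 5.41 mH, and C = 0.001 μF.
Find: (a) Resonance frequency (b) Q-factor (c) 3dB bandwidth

Step 1 — Resonance: ω₀ = 1/√(LC) = 1/√(0.00541·1e-09) = 4.299e+05 rad/s.
Step 2 — f₀ = ω₀/(2π) = 6.843e+04 Hz.
Step 3 — Series Q: Q = ω₀L/R = 4.299e+05·0.00541/13 = 178.9.
Step 4 — Bandwidth: Δω = ω₀/Q = 2403 rad/s; BW = Δω/(2π) = 382.4 Hz.

(a) f₀ = 6.843e+04 Hz  (b) Q = 178.9  (c) BW = 382.4 Hz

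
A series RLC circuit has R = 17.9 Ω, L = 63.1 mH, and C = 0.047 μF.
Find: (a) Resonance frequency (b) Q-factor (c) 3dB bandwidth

Step 1 — Resonance condition Im(Z)=0 gives ω₀ = 1/√(LC).
Step 2 — ω₀ = 1/√(0.0631·4.7e-08) = 1.836e+04 rad/s.
Step 3 — f₀ = ω₀/(2π) = 2923 Hz.
Step 4 — Series Q: Q = ω₀L/R = 1.836e+04·0.0631/17.9 = 64.73.
Step 5 — 3dB bandwidth: Δω = ω₀/Q = 283.7 rad/s; BW = Δω/(2π) = 45.15 Hz.

(a) f₀ = 2923 Hz  (b) Q = 64.73  (c) BW = 45.15 Hz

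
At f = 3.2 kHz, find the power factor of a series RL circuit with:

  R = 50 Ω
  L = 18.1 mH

Step 1 — Angular frequency: ω = 2π·f = 2π·3200 = 2.011e+04 rad/s.
Step 2 — Component impedances:
  R: Z = R = 50 Ω
  L: Z = jωL = j·2.011e+04·0.0181 = 0 + j363.9 Ω
Step 3 — Series combination: Z_total = R + L = 50 + j363.9 Ω = 367.3∠82.2° Ω.
Step 4 — Power factor: PF = cos(φ) = Re(Z)/|Z| = 50/367.3 = 0.1361.
Step 5 — Type: Im(Z) = 363.9 ⇒ lagging (phase φ = 82.2°).

PF = 0.1361 (lagging, φ = 82.2°)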